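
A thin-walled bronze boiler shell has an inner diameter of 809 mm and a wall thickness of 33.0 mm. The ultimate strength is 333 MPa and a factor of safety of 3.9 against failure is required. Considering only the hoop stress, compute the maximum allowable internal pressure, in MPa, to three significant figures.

σ_allow = 333/3.9 = 85.38 MPa.
σ_h = pD/(2t) → p_allow = 2σ_allow t/D = 2×85.38×33.0/809 = 6.966 MPa.

p_allow = 6.97 MPa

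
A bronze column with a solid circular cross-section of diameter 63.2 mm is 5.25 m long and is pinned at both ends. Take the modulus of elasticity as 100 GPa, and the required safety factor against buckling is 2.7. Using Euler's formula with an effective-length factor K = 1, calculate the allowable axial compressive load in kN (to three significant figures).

P_allow = 10.4 kN

I = πd⁴/64 = π×63.2⁴/64 = 783100 mm⁴.
Effective length L_e = KL = 1×5.25 m = 5250 mm.
Euler critical load P_cr = π²EI/L_e² = π²×100000×783100/5250² = 28040 N.
P_allow = P_cr/n = 28040/2.7 = 10390 N.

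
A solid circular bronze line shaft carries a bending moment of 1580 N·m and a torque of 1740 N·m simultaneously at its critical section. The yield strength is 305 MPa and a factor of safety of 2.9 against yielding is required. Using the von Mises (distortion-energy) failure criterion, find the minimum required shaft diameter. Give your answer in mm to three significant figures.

d = 59.6 mm

σ_allow = σ_y/n = 305/2.9 = 105.2 MPa.
For a solid shaft σ_b = 32M/(πd³) and τ = 16T/(πd³), so the von Mises stress is σ' = (16/πd³)·√(4M²+3T²).
√(4M²+3T²) = √(4×(1.580×10^6)² + 3×(1.740×10^6)²) = 4.367×10^6 N·mm.
d³ = 16×4.367×10^6/(π×105.2) = 211500 mm³.
d = 59.58 mm.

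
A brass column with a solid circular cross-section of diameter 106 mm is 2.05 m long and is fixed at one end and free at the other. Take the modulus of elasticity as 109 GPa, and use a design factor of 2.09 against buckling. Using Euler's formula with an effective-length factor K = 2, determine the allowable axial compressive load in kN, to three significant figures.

I = πd⁴/64 = π×106⁴/64 = 6.197×10^6 mm⁴.
Effective length L_e = KL = 2×2.05 m = 4100 mm.
Euler critical load P_cr = π²EI/L_e² = π²×109000×6.197×10^6/4100² = 396600 N.
P_allow = P_cr/n = 396600/2.09 = 189800 N.

P_allow = 190 kN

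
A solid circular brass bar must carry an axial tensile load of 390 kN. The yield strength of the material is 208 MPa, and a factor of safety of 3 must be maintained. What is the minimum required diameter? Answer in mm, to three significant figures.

d = 84.6 mm

Allowable stress σ_allow = 208/3 = 69.33 MPa.
Required area A = F/σ_allow = 390000/69.33 = 5625 mm².
A = πd²/4 → d = √(4A/π) = 84.63 mm.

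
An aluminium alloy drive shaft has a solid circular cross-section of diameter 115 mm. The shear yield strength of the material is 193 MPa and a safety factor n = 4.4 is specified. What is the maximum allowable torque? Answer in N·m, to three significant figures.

T_allow = 13100 N·m

τ_allow = 193/4.4 = 43.86 MPa.
For a solid shaft T_allow = τ_allow·πd³/16; πd³/16 = π×115³/16 = 298600 mm³.
T_allow = 43.86×298600 = 1.310×10^7 N·mm = 13100 N·m.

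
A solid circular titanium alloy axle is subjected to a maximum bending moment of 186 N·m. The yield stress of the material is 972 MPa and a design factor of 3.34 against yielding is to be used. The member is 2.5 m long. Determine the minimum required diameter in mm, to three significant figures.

σ_allow = 972/3.34 = 291.0 MPa.
For a solid circular section σ = 32M/(πd³), so d³ = 32M/(π σ_allow) = 32×186000/(π×291.0) = 6510 mm³.
d = 18.67 mm.

d = 18.7 mm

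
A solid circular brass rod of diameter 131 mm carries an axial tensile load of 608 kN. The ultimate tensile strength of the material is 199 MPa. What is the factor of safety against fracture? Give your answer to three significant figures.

n = 4.41

A = πd²/4 = 13480 mm².
σ = F/A = 608000/13480 = 45.11 MPa.
n = 199/45.11 = 4.411.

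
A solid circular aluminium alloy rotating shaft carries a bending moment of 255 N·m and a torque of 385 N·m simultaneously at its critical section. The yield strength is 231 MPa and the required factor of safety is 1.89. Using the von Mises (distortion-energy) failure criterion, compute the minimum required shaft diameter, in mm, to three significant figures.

σ_allow = σ_y/n = 231/1.89 = 122.2 MPa.
For a solid shaft σ_b = 32M/(πd³) and τ = 16T/(πd³), so the von Mises stress is σ' = (16/πd³)·√(4M²+3T²).
√(4M²+3T²) = √(4×(255000)² + 3×(385000)²) = 839500 N·mm.
d³ = 16×839500/(π×122.2) = 34980 mm³.
d = 32.71 mm.

d = 32.7 mm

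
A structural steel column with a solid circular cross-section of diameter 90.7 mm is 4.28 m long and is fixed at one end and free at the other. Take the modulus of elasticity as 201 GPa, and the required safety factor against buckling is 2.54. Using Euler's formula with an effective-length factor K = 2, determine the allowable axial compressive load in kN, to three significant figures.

I = πd⁴/64 = π×90.7⁴/64 = 3.322×10^6 mm⁴.
Effective length L_e = KL = 2×4.28 m = 8560 mm.
Euler critical load P_cr = π²EI/L_e² = π²×201000×3.322×10^6/8560² = 89940 N.
P_allow = P_cr/n = 89940/2.54 = 35410 N.

P_allow = 35.4 kN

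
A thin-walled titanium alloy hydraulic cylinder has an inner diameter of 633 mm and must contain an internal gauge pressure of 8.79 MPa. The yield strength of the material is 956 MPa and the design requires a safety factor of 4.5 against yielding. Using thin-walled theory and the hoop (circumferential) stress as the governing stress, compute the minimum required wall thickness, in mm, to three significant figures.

t = 13.1 mm

σ_allow = 956/4.5 = 212.4 MPa.
Hoop stress σ_h = pD/(2t), so t = pD/(2σ_allow) = 8.79×633/(2×212.4) = 13.10 mm.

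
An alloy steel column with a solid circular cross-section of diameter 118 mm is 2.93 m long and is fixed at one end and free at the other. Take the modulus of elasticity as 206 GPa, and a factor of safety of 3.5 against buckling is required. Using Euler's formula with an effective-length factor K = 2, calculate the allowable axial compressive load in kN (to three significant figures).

I = πd⁴/64 = π×118⁴/64 = 9.517×10^6 mm⁴.
Effective length L_e = KL = 2×2.93 m = 5860 mm.
Euler critical load P_cr = π²EI/L_e² = π²×206000×9.517×10^6/5860² = 563500 N.
P_allow = P_cr/n = 563500/3.5 = 161000 N.

P_allow = 161 kN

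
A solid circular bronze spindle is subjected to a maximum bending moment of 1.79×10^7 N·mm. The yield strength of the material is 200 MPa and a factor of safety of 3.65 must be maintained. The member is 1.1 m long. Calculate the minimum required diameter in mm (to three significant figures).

σ_allow = 200/3.65 = 54.79 MPa.
For a solid circular section σ = 32M/(πd³), so d³ = 32M/(π σ_allow) = 32×1.7900×10^7/(π×54.79) = 3.327×10^6 mm³.
d = 149.3 mm.

d = 149 mm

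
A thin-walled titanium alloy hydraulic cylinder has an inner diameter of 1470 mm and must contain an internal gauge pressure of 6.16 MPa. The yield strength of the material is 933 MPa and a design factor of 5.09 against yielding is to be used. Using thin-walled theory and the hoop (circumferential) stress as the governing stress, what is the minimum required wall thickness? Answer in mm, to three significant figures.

t = 24.7 mm

σ_allow = 933/5.09 = 183.3 MPa.
Hoop stress σ_h = pD/(2t), so t = pD/(2σ_allow) = 6.16×1470/(2×183.3) = 24.70 mm.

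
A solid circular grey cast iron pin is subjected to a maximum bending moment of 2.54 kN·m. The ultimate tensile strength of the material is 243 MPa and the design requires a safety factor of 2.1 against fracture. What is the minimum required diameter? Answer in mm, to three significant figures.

d = 60.7 mm

σ_allow = 243/2.1 = 115.7 MPa.
For a solid circular section σ = 32M/(πd³), so d³ = 32M/(π σ_allow) = 32×2540000/(π×115.7) = 223600 mm³.
d = 60.69 mm.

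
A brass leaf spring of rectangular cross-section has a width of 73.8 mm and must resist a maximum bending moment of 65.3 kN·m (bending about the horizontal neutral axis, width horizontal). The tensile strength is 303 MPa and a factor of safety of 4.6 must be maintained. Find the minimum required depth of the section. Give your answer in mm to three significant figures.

σ_allow = 303/4.6 = 65.87 MPa.
For a rectangular section σ = 6M/(bh²), so h² = 6M/(b σ_allow) = 6×6.5300×10^7/(73.8×65.87) = 80600 mm².
h = 283.9 mm.

h = 284 mm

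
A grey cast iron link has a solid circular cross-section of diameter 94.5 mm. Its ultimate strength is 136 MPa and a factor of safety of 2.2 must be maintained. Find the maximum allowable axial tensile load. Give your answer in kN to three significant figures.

F_allow = 434 kN

σ_allow = 136/2.2 = 61.82 MPa.
A = πd²/4 = π×94.5²/4 = 7014 mm².
F_allow = σ_allow × A = 61.82×7014 = 433600 N.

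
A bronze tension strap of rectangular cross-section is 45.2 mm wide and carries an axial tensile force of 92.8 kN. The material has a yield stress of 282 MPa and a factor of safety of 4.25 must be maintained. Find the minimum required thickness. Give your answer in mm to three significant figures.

σ_allow = 282/4.25 = 66.35 MPa.
Required area A = F/σ_allow = 92800/66.35 = 1399 mm².
t = A/w = 1399/45.2 = 30.94 mm.

t = 30.9 mm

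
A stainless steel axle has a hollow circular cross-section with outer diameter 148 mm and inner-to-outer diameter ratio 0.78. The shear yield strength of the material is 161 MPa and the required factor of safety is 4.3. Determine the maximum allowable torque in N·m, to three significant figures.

τ_allow = 161/4.3 = 37.44 MPa.
For a hollow shaft T_allow = τ_allow·πd_o³(1−k⁴)/16 with 1−k⁴ = 0.6298, so πd_o³(1−k⁴)/16 = 400900 mm³.
T_allow = 37.44×400900 = 1.501×10^7 N·mm = 15010 N·m.

T_allow = 15000 N·m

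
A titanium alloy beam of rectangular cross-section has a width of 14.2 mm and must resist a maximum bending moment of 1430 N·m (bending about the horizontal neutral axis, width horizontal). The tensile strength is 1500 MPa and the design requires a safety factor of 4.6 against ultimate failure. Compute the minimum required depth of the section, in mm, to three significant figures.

σ_allow = 1500/4.6 = 326.1 MPa.
For a rectangular section σ = 6M/(bh²), so h² = 6M/(b σ_allow) = 6×1430000/(14.2×326.1) = 1853 mm².
h = 43.05 mm.

h = 43.0 mm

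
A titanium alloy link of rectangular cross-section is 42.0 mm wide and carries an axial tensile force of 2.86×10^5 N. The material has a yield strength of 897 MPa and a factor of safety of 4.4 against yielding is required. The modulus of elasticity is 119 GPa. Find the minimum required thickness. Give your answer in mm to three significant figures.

σ_allow = 897/4.4 = 203.9 MPa.
Required area A = F/σ_allow = 286000/203.9 = 1403 mm².
t = A/w = 1403/42.0 = 33.40 mm.

t = 33.4 mm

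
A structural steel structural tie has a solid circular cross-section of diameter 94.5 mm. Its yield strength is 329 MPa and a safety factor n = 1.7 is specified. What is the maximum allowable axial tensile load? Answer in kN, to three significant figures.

F_allow = 1360 kN

σ_allow = 329/1.7 = 193.5 MPa.
A = πd²/4 = π×94.5²/4 = 7014 mm².
F_allow = σ_allow × A = 193.5×7014 = 1.357×10^6 N.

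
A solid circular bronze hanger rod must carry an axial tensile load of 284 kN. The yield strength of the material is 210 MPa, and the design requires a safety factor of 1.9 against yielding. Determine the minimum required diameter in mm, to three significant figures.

d = 57.2 mm

Allowable stress σ_allow = 210/1.9 = 110.5 MPa.
Required area A = F/σ_allow = 284000/110.5 = 2570 mm².
A = πd²/4 → d = √(4A/π) = 57.20 mm.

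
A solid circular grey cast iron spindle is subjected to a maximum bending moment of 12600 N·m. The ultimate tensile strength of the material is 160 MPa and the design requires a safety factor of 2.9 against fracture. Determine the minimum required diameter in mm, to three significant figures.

σ_allow = 160/2.9 = 55.17 MPa.
For a solid circular section σ = 32M/(πd³), so d³ = 32M/(π σ_allow) = 32×1.2600×10^7/(π×55.17) = 2.326×10^6 mm³.
d = 132.5 mm.

d = 133 mm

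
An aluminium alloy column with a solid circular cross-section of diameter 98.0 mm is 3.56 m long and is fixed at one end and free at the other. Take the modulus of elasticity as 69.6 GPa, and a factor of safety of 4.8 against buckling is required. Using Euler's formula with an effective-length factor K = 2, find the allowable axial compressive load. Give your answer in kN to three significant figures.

I = πd⁴/64 = π×98.0⁴/64 = 4.528×10^6 mm⁴.
Effective length L_e = KL = 2×3.56 m = 7120 mm.
Euler critical load P_cr = π²EI/L_e² = π²×69600×4.528×10^6/7120² = 61350 N.
P_allow = P_cr/n = 61350/4.8 = 12780 N.

P_allow = 12.8 kN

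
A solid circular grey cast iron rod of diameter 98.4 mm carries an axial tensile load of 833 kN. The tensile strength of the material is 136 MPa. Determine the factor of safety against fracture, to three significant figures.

A = πd²/4 = 7605 mm².
σ = F/A = 833000/7605 = 109.5 MPa.
n = 136/109.5 = 1.242.

n = 1.24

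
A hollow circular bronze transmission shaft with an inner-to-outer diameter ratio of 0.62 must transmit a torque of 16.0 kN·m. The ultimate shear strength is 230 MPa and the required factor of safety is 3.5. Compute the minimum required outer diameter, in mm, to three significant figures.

d_o = 113 mm

τ_allow = 230/3.5 = 65.71 MPa.
For a hollow shaft τ = 16T/[πd_o³(1−k⁴)] with k = 0.62, so 1−k⁴ = 0.8522.
d_o³ = 16T/[π τ_allow (1−k⁴)] = 16×1.6000×10^7/(π×65.71×0.8522) = 1.455×10^6 mm³.
d_o = 113.3 mm.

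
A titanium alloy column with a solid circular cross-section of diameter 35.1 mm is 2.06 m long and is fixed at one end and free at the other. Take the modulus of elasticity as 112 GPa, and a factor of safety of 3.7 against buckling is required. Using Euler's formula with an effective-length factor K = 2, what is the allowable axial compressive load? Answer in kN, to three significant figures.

P_allow = 1.31 kN

I = πd⁴/64 = π×35.1⁴/64 = 74510 mm⁴.
Effective length L_e = KL = 2×2.06 m = 4120 mm.
Euler critical load P_cr = π²EI/L_e² = π²×112000×74510/4120² = 4852 N.
P_allow = P_cr/n = 4852/3.7 = 1311 N.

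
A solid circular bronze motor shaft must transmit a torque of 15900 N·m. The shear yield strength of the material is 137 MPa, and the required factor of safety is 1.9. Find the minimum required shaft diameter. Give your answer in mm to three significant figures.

d = 104 mm

Allowable shear stress τ_allow = 137/1.9 = 72.11 MPa.
For a solid shaft τ = 16T/(πd³), so d³ = 16T/(π τ_allow) = 16×1.5900×10^7/(π×72.11) = 1.123×10^6 mm³.
d = (1.123×10^6)^(1/3) = 103.9 mm.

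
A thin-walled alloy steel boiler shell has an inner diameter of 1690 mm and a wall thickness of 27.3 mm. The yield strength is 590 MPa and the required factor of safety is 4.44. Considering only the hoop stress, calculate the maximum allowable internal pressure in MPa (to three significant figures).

σ_allow = 590/4.44 = 132.9 MPa.
σ_h = pD/(2t) → p_allow = 2σ_allow t/D = 2×132.9×27.3/1690 = 4.293 MPa.

p_allow = 4.29 MPa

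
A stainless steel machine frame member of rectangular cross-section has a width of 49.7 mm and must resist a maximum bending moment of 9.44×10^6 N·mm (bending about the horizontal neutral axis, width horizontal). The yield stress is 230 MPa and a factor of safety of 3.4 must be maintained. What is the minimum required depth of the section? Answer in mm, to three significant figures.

σ_allow = 230/3.4 = 67.65 MPa.
For a rectangular section σ = 6M/(bh²), so h² = 6M/(b σ_allow) = 6×9440000/(49.7×67.65) = 16850 mm².
h = 129.8 mm.

h = 130 mm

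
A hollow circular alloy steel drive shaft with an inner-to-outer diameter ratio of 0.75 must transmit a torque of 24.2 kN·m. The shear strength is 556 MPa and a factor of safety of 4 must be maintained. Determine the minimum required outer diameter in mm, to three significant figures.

d_o = 109 mm

τ_allow = 556/4 = 139.0 MPa.
For a hollow shaft τ = 16T/[πd_o³(1−k⁴)] with k = 0.75, so 1−k⁴ = 0.6836.
d_o³ = 16T/[π τ_allow (1−k⁴)] = 16×2.4200×10^7/(π×139.0×0.6836) = 1.297×10^6 mm³.
d_o = 109.1 mm.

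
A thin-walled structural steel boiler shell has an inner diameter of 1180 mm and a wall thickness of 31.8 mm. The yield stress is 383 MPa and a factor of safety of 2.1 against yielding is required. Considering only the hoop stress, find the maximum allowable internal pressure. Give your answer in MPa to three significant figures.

p_allow = 9.83 MPa

σ_allow = 383/2.1 = 182.4 MPa.
σ_h = pD/(2t) → p_allow = 2σ_allow t/D = 2×182.4×31.8/1180 = 9.830 MPa.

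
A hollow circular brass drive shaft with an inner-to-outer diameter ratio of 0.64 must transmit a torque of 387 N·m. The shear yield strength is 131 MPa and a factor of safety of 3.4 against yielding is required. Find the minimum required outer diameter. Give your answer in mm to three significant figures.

τ_allow = 131/3.4 = 38.53 MPa.
For a hollow shaft τ = 16T/[πd_o³(1−k⁴)] with k = 0.64, so 1−k⁴ = 0.8322.
d_o³ = 16T/[π τ_allow (1−k⁴)] = 16×387000/(π×38.53×0.8322) = 61470 mm³.
d_o = 39.47 mm.

d_o = 39.5 mm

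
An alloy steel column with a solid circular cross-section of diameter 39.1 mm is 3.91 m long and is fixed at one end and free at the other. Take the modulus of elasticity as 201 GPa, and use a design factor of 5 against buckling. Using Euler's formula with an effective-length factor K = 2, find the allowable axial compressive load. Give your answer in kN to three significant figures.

I = πd⁴/64 = π×39.1⁴/64 = 114700 mm⁴.
Effective length L_e = KL = 2×3.91 m = 7820 mm.
Euler critical load P_cr = π²EI/L_e² = π²×201000×114700/7820² = 3722 N.
P_allow = P_cr/n = 3722/5 = 744.4 N.

P_allow = 0.744 kN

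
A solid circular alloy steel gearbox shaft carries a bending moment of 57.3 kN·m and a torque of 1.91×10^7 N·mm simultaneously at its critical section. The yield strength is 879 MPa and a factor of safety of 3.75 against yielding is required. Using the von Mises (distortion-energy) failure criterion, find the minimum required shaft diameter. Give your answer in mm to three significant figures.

σ_allow = σ_y/n = 879/3.75 = 234.4 MPa.
For a solid shaft σ_b = 32M/(πd³) and τ = 16T/(πd³), so the von Mises stress is σ' = (16/πd³)·√(4M²+3T²).
√(4M²+3T²) = √(4×(5.730×10^7)² + 3×(1.910×10^7)²) = 1.193×10^8 N·mm.
d³ = 16×1.193×10^8/(π×234.4) = 2.592×10^6 mm³.
d = 137.4 mm.

d = 137 mm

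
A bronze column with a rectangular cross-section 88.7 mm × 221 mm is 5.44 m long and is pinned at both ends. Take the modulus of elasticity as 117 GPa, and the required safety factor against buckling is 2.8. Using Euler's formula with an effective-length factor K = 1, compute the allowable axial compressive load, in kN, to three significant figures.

Buckling occurs about the weak axis: I_min = h·b³/12 = 221×88.7³/12 = 1.285×10^7 mm⁴ (b = 88.7 mm is the smaller dimension).
Effective length L_e = KL = 1×5.44 m = 5440 mm.
Euler critical load P_cr = π²EI/L_e² = π²×117000×1.285×10^7/5440² = 501500 N.
P_allow = P_cr/n = 501500/2.8 = 179100 N.

P_allow = 179 kN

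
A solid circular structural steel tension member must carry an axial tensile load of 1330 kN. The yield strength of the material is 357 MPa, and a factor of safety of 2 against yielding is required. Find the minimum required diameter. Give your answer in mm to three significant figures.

Allowable stress σ_allow = 357/2 = 178.5 MPa.
Required area A = F/σ_allow = 1330000/178.5 = 7451 mm².
A = πd²/4 → d = √(4A/π) = 97.40 mm.

d = 97.4 mm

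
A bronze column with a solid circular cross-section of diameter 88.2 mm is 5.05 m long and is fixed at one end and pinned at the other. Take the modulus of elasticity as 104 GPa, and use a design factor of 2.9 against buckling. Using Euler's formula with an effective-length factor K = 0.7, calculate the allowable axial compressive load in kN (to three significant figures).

P_allow = 84.1 kN

I = πd⁴/64 = π×88.2⁴/64 = 2.971×10^6 mm⁴.
Effective length L_e = KL = 0.7×5.05 m = 3535 mm.
Euler critical load P_cr = π²EI/L_e² = π²×104000×2.971×10^6/3535² = 244000 N.
P_allow = P_cr/n = 244000/2.9 = 84140 N.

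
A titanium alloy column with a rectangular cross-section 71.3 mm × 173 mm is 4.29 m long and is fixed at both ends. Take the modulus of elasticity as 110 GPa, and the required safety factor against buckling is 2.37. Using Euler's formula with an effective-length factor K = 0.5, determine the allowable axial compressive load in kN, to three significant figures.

Buckling occurs about the weak axis: I_min = h·b³/12 = 173×71.3³/12 = 5.226×10^6 mm⁴ (b = 71.3 mm is the smaller dimension).
Effective length L_e = KL = 0.5×4.29 m = 2145 mm.
Euler critical load P_cr = π²EI/L_e² = π²×110000×5.226×10^6/2145² = 1.233×10^6 N.
P_allow = P_cr/n = 1.233×10^6/2.37 = 520300 N.

P_allow = 520 kN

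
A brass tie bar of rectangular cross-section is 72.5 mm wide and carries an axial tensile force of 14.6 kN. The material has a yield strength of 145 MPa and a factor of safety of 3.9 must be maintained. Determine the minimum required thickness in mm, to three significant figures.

t = 5.42 mm

σ_allow = 145/3.9 = 37.18 MPa.
Required area A = F/σ_allow = 14600/37.18 = 392.7 mm².
t = A/w = 392.7/72.5 = 5.416 mm.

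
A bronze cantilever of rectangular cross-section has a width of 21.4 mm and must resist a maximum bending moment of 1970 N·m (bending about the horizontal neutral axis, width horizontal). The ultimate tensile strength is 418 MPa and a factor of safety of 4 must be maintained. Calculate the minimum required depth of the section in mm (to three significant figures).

σ_allow = 418/4 = 104.5 MPa.
For a rectangular section σ = 6M/(bh²), so h² = 6M/(b σ_allow) = 6×1970000/(21.4×104.5) = 5286 mm².
h = 72.70 mm.

h = 72.7 mm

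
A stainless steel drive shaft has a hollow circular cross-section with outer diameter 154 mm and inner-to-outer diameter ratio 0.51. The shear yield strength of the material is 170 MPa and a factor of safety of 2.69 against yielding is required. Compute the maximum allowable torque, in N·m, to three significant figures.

T_allow = 42300 N·m

τ_allow = 170/2.69 = 63.20 MPa.
For a hollow shaft T_allow = τ_allow·πd_o³(1−k⁴)/16 with 1−k⁴ = 0.9323, so πd_o³(1−k⁴)/16 = 668600 mm³.
T_allow = 63.20×668600 = 4.225×10^7 N·mm = 42250 N·m.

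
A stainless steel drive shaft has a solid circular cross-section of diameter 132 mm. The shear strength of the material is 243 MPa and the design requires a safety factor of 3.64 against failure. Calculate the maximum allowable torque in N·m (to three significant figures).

T_allow = 30100 N·m

τ_allow = 243/3.64 = 66.76 MPa.
For a solid shaft T_allow = τ_allow·πd³/16; πd³/16 = π×132³/16 = 451600 mm³.
T_allow = 66.76×451600 = 3.015×10^7 N·mm = 30150 N·m.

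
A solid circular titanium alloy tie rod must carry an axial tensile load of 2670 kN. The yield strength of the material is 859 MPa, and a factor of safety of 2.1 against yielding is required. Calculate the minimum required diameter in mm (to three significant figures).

d = 91.2 mm

Allowable stress σ_allow = 859/2.1 = 409.0 MPa.
Required area A = F/σ_allow = 2670000/409.0 = 6527 mm².
A = πd²/4 → d = √(4A/π) = 91.16 mm.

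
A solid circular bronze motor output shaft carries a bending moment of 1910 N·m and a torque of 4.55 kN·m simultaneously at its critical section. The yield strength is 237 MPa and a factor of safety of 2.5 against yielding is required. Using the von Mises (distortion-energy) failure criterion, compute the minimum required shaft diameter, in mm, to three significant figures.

σ_allow = σ_y/n = 237/2.5 = 94.80 MPa.
For a solid shaft σ_b = 32M/(πd³) and τ = 16T/(πd³), so the von Mises stress is σ' = (16/πd³)·√(4M²+3T²).
√(4M²+3T²) = √(4×(1.910×10^6)² + 3×(4.550×10^6)²) = 8.758×10^6 N·mm.
d³ = 16×8.758×10^6/(π×94.80) = 470500 mm³.
d = 77.78 mm.

d = 77.8 mm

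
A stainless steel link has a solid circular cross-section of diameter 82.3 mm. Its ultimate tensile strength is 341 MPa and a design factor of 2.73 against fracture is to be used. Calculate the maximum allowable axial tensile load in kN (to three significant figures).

F_allow = 664 kN

σ_allow = 341/2.73 = 124.9 MPa.
A = πd²/4 = π×82.3²/4 = 5320 mm².
F_allow = σ_allow × A = 124.9×5320 = 664500 N.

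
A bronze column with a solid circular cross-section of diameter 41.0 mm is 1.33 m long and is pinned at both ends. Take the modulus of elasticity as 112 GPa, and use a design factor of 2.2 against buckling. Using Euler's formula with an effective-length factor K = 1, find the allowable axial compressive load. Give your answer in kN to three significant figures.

I = πd⁴/64 = π×41.0⁴/64 = 138700 mm⁴.
Effective length L_e = KL = 1×1.33 m = 1330 mm.
Euler critical load P_cr = π²EI/L_e² = π²×112000×138700/1330² = 86680 N.
P_allow = P_cr/n = 86680/2.2 = 39400 N.

P_allow = 39.4 kN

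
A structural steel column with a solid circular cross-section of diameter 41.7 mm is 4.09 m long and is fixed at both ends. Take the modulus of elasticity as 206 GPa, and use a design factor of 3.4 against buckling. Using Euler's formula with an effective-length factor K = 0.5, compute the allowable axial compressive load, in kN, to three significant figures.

P_allow = 21.2 kN

I = πd⁴/64 = π×41.7⁴/64 = 148400 mm⁴.
Effective length L_e = KL = 0.5×4.09 m = 2045 mm.
Euler critical load P_cr = π²EI/L_e² = π²×206000×148400/2045² = 72160 N.
P_allow = P_cr/n = 72160/3.4 = 21220 N.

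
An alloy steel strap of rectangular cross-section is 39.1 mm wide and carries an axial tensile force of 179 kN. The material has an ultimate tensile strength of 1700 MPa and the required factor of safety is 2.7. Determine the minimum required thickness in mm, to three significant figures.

t = 7.27 mm

σ_allow = 1700/2.7 = 629.6 MPa.
Required area A = F/σ_allow = 179000/629.6 = 284.3 mm².
t = A/w = 284.3/39.1 = 7.271 mm.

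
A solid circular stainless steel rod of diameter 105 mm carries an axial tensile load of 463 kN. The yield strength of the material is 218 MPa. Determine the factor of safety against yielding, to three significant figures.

A = πd²/4 = 8659 mm².
σ = F/A = 463000/8659 = 53.47 MPa.
n = 218/53.47 = 4.077.

n = 4.08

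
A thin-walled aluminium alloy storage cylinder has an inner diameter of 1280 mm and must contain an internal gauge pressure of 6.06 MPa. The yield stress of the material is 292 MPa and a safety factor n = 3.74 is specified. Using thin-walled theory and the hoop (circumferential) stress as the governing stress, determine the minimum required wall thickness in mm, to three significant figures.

t = 49.7 mm

σ_allow = 292/3.74 = 78.07 MPa.
Hoop stress σ_h = pD/(2t), so t = pD/(2σ_allow) = 6.06×1280/(2×78.07) = 49.68 mm.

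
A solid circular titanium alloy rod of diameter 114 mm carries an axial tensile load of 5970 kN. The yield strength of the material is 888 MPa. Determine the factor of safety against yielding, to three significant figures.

A = πd²/4 = 10210 mm².
σ = F/A = 5970000/10210 = 584.9 MPa.
n = 888/584.9 = 1.518.

n = 1.52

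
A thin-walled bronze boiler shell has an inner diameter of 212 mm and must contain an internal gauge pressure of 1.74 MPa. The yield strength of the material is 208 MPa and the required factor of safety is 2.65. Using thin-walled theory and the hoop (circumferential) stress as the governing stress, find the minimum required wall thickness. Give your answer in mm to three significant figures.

σ_allow = 208/2.65 = 78.49 MPa.
Hoop stress σ_h = pD/(2t), so t = pD/(2σ_allow) = 1.74×212/(2×78.49) = 2.350 mm.

t = 2.35 mm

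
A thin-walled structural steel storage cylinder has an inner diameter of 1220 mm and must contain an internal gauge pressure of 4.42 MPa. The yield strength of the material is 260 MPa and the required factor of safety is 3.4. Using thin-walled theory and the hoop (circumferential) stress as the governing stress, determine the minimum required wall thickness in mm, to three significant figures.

t = 35.3 mm

σ_allow = 260/3.4 = 76.47 MPa.
Hoop stress σ_h = pD/(2t), so t = pD/(2σ_allow) = 4.42×1220/(2×76.47) = 35.26 mm.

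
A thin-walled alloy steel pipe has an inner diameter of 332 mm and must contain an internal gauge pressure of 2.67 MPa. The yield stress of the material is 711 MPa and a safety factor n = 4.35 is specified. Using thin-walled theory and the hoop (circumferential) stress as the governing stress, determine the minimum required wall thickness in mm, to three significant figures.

σ_allow = 711/4.35 = 163.4 MPa.
Hoop stress σ_h = pD/(2t), so t = pD/(2σ_allow) = 2.67×332/(2×163.4) = 2.712 mm.

t = 2.71 mm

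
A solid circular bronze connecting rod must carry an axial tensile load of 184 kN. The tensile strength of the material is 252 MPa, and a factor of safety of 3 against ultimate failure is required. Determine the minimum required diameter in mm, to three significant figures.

d = 52.8 mm

Allowable stress σ_allow = 252/3 = 84.00 MPa.
Required area A = F/σ_allow = 184000/84.00 = 2190 mm².
A = πd²/4 → d = √(4A/π) = 52.81 mm.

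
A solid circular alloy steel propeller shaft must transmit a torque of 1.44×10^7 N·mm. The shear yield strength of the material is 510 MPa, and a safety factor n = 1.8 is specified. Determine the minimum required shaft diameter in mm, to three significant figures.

d = 63.7 mm

Allowable shear stress τ_allow = 510/1.8 = 283.3 MPa.
For a solid shaft τ = 16T/(πd³), so d³ = 16T/(π τ_allow) = 16×1.4400×10^7/(π×283.3) = 258800 mm³.
d = (258800)^(1/3) = 63.73 mm.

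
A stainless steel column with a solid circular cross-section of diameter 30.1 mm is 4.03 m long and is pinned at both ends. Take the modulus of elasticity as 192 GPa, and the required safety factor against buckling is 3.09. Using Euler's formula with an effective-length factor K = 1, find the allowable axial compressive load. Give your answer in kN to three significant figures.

P_allow = 1.52 kN

I = πd⁴/64 = π×30.1⁴/64 = 40290 mm⁴.
Effective length L_e = KL = 1×4.03 m = 4030 mm.
Euler critical load P_cr = π²EI/L_e² = π²×192000×40290/4030² = 4701 N.
P_allow = P_cr/n = 4701/3.09 = 1521 N.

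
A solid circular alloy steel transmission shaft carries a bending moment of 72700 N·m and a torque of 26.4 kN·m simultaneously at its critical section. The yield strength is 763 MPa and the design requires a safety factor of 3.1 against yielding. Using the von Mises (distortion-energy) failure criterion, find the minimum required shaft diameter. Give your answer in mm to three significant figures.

d = 147 mm

σ_allow = σ_y/n = 763/3.1 = 246.1 MPa.
For a solid shaft σ_b = 32M/(πd³) and τ = 16T/(πd³), so the von Mises stress is σ' = (16/πd³)·√(4M²+3T²).
√(4M²+3T²) = √(4×(7.270×10^7)² + 3×(2.640×10^7)²) = 1.524×10^8 N·mm.
d³ = 16×1.524×10^8/(π×246.1) = 3.154×10^6 mm³.
d = 146.7 mm.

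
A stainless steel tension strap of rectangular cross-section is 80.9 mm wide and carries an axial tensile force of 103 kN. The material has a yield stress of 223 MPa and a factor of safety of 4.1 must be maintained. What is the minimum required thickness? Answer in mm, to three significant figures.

σ_allow = 223/4.1 = 54.39 MPa.
Required area A = F/σ_allow = 103000/54.39 = 1894 mm².
t = A/w = 1894/80.9 = 23.41 mm.

t = 23.4 mm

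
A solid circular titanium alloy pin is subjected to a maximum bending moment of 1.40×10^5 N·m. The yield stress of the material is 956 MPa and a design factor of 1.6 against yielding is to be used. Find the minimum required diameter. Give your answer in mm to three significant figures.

d = 134 mm

σ_allow = 956/1.6 = 597.5 MPa.
For a solid circular section σ = 32M/(πd³), so d³ = 32M/(π σ_allow) = 32×1.4000×10^8/(π×597.5) = 2.387×10^6 mm³.
d = 133.6 mm.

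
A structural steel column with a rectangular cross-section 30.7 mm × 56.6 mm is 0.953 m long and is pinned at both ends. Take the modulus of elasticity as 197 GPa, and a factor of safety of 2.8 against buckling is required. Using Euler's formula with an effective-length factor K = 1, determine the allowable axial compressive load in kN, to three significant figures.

P_allow = 104 kN

Buckling occurs about the weak axis: I_min = h·b³/12 = 56.6×30.7³/12 = 136500 mm⁴ (b = 30.7 mm is the smaller dimension).
Effective length L_e = KL = 1×0.953 m = 953.0 mm.
Euler critical load P_cr = π²EI/L_e² = π²×197000×136500/953.0² = 292200 N.
P_allow = P_cr/n = 292200/2.8 = 104300 N.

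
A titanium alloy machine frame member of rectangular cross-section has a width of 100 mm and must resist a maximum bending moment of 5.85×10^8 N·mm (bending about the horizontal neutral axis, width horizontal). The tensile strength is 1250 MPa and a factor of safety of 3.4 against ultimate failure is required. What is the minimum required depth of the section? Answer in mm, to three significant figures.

σ_allow = 1250/3.4 = 367.6 MPa.
For a rectangular section σ = 6M/(bh²), so h² = 6M/(b σ_allow) = 6×5.8500×10^8/(100×367.6) = 95470 mm².
h = 309.0 mm.

h = 309 mm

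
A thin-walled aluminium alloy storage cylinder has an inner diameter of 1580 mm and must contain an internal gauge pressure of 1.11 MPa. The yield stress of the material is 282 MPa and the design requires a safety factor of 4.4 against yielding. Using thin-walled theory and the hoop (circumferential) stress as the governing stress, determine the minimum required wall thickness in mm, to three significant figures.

t = 13.7 mm

σ_allow = 282/4.4 = 64.09 MPa.
Hoop stress σ_h = pD/(2t), so t = pD/(2σ_allow) = 1.11×1580/(2×64.09) = 13.68 mm.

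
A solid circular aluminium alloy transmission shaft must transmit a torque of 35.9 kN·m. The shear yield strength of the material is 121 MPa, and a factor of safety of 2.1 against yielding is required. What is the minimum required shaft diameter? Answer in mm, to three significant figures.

d = 147 mm

Allowable shear stress τ_allow = 121/2.1 = 57.62 MPa.
For a solid shaft τ = 16T/(πd³), so d³ = 16T/(π τ_allow) = 16×3.5900×10^7/(π×57.62) = 3.173×10^6 mm³.
d = (3.173×10^6)^(1/3) = 146.9 mm.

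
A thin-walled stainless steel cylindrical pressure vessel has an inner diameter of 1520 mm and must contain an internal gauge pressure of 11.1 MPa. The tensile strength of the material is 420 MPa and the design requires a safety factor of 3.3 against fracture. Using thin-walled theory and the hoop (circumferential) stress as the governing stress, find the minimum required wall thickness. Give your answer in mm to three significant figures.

t = 66.3 mm

σ_allow = 420/3.3 = 127.3 MPa.
Hoop stress σ_h = pD/(2t), so t = pD/(2σ_allow) = 11.1×1520/(2×127.3) = 66.28 mm.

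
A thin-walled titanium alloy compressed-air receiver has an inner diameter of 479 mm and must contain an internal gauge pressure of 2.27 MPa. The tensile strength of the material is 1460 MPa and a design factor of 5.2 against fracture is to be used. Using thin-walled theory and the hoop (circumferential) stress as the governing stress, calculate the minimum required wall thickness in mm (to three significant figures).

σ_allow = 1460/5.2 = 280.8 MPa.
Hoop stress σ_h = pD/(2t), so t = pD/(2σ_allow) = 2.27×479/(2×280.8) = 1.936 mm.

t = 1.94 mm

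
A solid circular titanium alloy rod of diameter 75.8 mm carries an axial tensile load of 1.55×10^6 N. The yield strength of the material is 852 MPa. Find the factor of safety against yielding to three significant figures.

n = 2.48

A = πd²/4 = 4513 mm².
σ = F/A = 1550000/4513 = 343.5 MPa.
n = 852/343.5 = 2.480.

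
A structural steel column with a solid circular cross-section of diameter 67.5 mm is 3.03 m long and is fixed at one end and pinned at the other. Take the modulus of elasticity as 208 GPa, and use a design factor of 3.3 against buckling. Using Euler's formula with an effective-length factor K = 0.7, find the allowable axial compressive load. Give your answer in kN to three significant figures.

P_allow = 141 kN

I = πd⁴/64 = π×67.5⁴/64 = 1.019×10^6 mm⁴.
Effective length L_e = KL = 0.7×3.03 m = 2121 mm.
Euler critical load P_cr = π²EI/L_e² = π²×208000×1.019×10^6/2121² = 465000 N.
P_allow = P_cr/n = 465000/3.3 = 140900 N.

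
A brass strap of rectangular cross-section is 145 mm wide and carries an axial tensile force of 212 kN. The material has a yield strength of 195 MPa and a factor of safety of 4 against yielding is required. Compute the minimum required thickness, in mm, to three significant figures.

σ_allow = 195/4 = 48.75 MPa.
Required area A = F/σ_allow = 212000/48.75 = 4349 mm².
t = A/w = 4349/145 = 29.99 mm.

t = 30.0 mm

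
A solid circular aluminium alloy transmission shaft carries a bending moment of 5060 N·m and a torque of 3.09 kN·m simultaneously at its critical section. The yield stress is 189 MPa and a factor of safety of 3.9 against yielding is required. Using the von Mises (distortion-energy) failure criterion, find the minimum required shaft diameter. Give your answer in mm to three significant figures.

d = 106 mm

σ_allow = σ_y/n = 189/3.9 = 48.46 MPa.
For a solid shaft σ_b = 32M/(πd³) and τ = 16T/(πd³), so the von Mises stress is σ' = (16/πd³)·√(4M²+3T²).
√(4M²+3T²) = √(4×(5.060×10^6)² + 3×(3.090×10^6)²) = 1.145×10^7 N·mm.
d³ = 16×1.145×10^7/(π×48.46) = 1.203×10^6 mm³.
d = 106.4 mm.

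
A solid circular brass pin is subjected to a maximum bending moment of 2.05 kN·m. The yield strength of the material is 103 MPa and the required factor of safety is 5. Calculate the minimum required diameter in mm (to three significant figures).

d = 100 mm

σ_allow = 103/5 = 20.60 MPa.
For a solid circular section σ = 32M/(πd³), so d³ = 32M/(π σ_allow) = 32×2050000/(π×20.60) = 1.014×10^6 mm³.
d = 100.5 mm.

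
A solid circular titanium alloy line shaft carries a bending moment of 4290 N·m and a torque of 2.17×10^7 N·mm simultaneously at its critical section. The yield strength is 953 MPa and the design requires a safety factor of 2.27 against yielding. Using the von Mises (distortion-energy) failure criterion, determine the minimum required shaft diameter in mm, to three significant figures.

d = 77.6 mm

σ_allow = σ_y/n = 953/2.27 = 419.8 MPa.
For a solid shaft σ_b = 32M/(πd³) and τ = 16T/(πd³), so the von Mises stress is σ' = (16/πd³)·√(4M²+3T²).
√(4M²+3T²) = √(4×(4.290×10^6)² + 3×(2.170×10^7)²) = 3.855×10^7 N·mm.
d³ = 16×3.855×10^7/(π×419.8) = 467700 mm³.
d = 77.62 mm.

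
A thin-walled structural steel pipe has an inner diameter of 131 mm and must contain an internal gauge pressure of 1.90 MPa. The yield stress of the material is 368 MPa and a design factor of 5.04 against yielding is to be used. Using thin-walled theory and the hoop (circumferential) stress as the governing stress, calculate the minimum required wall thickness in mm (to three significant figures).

σ_allow = 368/5.04 = 73.02 MPa.
Hoop stress σ_h = pD/(2t), so t = pD/(2σ_allow) = 1.90×131/(2×73.02) = 1.704 mm.

t = 1.70 mm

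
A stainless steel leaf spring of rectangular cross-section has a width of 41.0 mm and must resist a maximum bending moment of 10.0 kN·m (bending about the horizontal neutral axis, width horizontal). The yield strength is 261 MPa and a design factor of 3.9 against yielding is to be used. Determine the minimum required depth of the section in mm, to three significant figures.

σ_allow = 261/3.9 = 66.92 MPa.
For a rectangular section σ = 6M/(bh²), so h² = 6M/(b σ_allow) = 6×1.0000×10^7/(41.0×66.92) = 21870 mm².
h = 147.9 mm.

h = 148 mm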